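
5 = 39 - 34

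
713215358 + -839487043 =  - 126271685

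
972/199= 972/199 =4.88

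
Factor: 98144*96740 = 9494450560 = 2^7 *5^1*7^1*691^1*3067^1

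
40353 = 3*13451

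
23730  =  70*339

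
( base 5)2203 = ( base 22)dh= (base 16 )12f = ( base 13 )1A4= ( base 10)303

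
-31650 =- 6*5275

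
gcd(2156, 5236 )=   308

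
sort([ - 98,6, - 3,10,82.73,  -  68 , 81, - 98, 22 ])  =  [ - 98, - 98, - 68,-3,6,10, 22,81, 82.73 ] 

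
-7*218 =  - 1526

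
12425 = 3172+9253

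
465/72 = 155/24 = 6.46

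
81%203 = 81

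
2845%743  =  616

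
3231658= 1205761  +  2025897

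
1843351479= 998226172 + 845125307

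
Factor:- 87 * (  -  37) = 3^1*29^1*37^1 = 3219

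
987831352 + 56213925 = 1044045277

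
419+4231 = 4650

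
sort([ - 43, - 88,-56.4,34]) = [ - 88,-56.4, - 43, 34 ]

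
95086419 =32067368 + 63019051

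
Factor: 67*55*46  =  2^1* 5^1*11^1*23^1*67^1 = 169510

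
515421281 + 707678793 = 1223100074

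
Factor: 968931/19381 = 3^2 * 199^1*541^1 * 19381^ ( - 1 ) 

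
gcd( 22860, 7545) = 15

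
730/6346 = 365/3173 = 0.12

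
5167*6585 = 34024695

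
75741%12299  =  1947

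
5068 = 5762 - 694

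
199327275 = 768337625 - 569010350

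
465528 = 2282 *204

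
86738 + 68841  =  155579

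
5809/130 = 5809/130 = 44.68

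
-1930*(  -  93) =179490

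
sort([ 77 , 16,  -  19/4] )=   [ - 19/4,16,  77 ]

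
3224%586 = 294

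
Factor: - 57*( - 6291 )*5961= 3^5*19^1*233^1*1987^1=2137537107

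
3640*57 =207480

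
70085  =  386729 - 316644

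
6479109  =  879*7371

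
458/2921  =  458/2921 = 0.16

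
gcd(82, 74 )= 2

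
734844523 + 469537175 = 1204381698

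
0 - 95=-95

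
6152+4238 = 10390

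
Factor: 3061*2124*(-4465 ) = - 2^2*3^2*5^1*19^1*47^1*59^1  *  3061^1= -29029483260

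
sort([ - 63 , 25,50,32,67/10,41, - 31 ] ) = [ - 63, - 31,67/10 , 25,32,41,  50]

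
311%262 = 49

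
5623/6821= 5623/6821 = 0.82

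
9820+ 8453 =18273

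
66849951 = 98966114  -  32116163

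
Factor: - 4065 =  - 3^1*5^1*271^1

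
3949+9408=13357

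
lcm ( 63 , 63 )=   63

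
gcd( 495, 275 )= 55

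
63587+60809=124396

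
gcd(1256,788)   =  4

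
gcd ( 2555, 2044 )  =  511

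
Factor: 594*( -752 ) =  - 2^5*3^3*11^1 * 47^1 =-  446688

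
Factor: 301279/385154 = 2^(-1)*7^( - 1) * 41^ ( - 1 )*449^1 = 449/574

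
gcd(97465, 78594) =1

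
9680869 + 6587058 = 16267927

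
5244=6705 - 1461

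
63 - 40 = 23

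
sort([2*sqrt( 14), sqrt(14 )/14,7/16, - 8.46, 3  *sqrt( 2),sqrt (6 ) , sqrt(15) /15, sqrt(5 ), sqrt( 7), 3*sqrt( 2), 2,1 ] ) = [ - 8.46, sqrt( 15)/15, sqrt (14 ) /14,7/16,  1, 2, sqrt( 5 ), sqrt ( 6), sqrt( 7),  3*sqrt( 2), 3 * sqrt ( 2 ),2 * sqrt( 14) ] 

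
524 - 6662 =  - 6138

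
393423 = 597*659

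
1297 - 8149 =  - 6852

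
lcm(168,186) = 5208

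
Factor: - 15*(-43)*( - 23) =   -  14835 = - 3^1*5^1 * 23^1 * 43^1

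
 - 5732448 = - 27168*211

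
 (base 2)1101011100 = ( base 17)2GA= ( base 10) 860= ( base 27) 14n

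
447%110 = 7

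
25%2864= 25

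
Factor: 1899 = 3^2*211^1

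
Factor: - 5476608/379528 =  - 2^5 *3^2*2377^1*47441^( - 1) = - 684576/47441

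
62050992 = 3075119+58975873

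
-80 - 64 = -144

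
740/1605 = 148/321 =0.46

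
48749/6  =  48749/6  =  8124.83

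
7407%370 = 7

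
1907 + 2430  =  4337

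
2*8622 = 17244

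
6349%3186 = 3163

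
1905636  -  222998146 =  - 221092510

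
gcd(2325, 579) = 3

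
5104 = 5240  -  136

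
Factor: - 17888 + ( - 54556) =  - 2^2 * 3^1*6037^1=- 72444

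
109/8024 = 109/8024 = 0.01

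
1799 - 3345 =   -  1546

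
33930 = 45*754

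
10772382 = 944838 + 9827544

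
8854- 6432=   2422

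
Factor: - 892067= - 11^1*81097^1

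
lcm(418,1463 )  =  2926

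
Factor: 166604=2^2*41651^1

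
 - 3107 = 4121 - 7228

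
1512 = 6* 252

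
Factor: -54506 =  - 2^1*27253^1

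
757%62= 13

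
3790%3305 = 485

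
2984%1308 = 368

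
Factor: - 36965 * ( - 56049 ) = 3^1*5^1*7^1*17^1*157^1*7393^1 = 2071851285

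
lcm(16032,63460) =1523040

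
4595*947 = 4351465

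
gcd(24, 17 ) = 1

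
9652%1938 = 1900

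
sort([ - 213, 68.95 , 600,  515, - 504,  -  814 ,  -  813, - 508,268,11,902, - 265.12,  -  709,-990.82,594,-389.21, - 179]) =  [ - 990.82, - 814, - 813, - 709, - 508, - 504,-389.21,-265.12,-213, - 179,  11,68.95,268 , 515,594,600, 902 ]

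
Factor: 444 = 2^2*3^1*37^1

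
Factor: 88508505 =3^1*5^1 * 5900567^1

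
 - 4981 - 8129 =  - 13110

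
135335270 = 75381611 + 59953659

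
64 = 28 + 36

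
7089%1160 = 129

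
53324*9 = 479916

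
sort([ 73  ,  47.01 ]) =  [ 47.01,  73]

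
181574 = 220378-38804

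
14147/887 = 14147/887 = 15.95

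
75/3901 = 75/3901=0.02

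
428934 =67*6402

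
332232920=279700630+52532290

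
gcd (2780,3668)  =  4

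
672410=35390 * 19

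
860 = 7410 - 6550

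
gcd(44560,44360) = 40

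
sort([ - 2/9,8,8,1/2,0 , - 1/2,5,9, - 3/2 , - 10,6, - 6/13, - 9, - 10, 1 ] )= [-10, - 10, - 9, - 3/2, - 1/2, - 6/13, - 2/9, 0,1/2, 1, 5, 6 , 8, 8, 9] 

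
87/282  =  29/94= 0.31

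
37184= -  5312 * ( - 7)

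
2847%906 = 129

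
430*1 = 430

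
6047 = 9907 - 3860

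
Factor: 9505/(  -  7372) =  - 2^ (  -  2 )*5^1*19^( - 1 )*97^( - 1)*1901^1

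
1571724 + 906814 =2478538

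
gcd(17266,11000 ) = 2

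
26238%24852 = 1386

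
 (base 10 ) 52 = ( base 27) 1P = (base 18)2g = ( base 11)48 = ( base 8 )64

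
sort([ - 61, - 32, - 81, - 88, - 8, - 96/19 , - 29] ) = [  -  88, - 81, - 61, - 32,  -  29,- 8, - 96/19]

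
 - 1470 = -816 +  - 654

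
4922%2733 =2189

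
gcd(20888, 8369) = 1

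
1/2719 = 1/2719=0.00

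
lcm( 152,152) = 152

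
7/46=7/46 = 0.15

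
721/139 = 5 + 26/139= 5.19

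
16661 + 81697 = 98358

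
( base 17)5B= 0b1100000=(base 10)96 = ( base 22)48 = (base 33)2U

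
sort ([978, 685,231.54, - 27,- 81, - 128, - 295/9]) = [- 128 , - 81, - 295/9 , -27 , 231.54, 685,978 ]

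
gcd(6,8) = 2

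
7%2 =1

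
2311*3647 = 8428217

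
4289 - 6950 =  - 2661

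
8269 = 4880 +3389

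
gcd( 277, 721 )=1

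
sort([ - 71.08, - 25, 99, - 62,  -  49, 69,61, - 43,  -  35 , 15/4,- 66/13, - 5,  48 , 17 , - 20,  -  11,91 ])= [ - 71.08, - 62, - 49,-43, - 35, - 25, - 20, - 11, - 66/13, - 5, 15/4,17, 48, 61, 69, 91, 99]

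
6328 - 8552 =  - 2224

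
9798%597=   246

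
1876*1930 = 3620680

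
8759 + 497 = 9256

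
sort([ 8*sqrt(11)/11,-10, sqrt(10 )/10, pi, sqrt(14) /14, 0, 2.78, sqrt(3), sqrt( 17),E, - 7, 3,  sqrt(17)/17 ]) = [ - 10, - 7, 0, sqrt(17) /17 , sqrt( 14)/14, sqrt( 10)/10, sqrt(3),8*sqrt( 11 ) /11, E,2.78, 3, pi,sqrt(17)] 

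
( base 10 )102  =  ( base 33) 33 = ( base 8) 146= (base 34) 30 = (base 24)46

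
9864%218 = 54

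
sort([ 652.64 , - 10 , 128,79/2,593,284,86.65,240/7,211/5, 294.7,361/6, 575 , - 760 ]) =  [-760, - 10, 240/7 , 79/2,211/5, 361/6, 86.65,  128, 284 , 294.7,575,593,652.64] 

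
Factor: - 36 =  -2^2*3^2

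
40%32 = 8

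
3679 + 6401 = 10080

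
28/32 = 7/8 = 0.88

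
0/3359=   0= 0.00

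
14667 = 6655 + 8012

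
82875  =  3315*25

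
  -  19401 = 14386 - 33787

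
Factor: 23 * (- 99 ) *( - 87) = 3^3 * 11^1 *23^1*29^1 = 198099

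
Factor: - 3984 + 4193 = 11^1*19^1 = 209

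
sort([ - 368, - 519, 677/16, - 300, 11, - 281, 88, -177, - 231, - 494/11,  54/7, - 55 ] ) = [  -  519,-368, - 300, - 281, - 231, - 177,  -  55  ,  -  494/11, 54/7, 11 , 677/16, 88]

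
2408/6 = 1204/3 = 401.33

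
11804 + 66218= 78022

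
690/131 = 5 + 35/131 = 5.27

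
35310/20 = 3531/2=   1765.50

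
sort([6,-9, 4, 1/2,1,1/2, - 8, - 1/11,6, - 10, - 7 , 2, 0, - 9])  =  [ - 10, - 9, - 9, - 8,  -  7, - 1/11,0,1/2,1/2,1,2,4,6,6 ] 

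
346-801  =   - 455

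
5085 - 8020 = -2935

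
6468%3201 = 66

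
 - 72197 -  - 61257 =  - 10940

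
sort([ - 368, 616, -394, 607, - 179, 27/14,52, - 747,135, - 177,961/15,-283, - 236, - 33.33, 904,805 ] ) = [ - 747, -394,  -  368,-283, -236,-179, - 177,-33.33,  27/14,52,961/15, 135, 607,616, 805, 904 ] 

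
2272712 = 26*87412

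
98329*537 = 52802673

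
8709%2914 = 2881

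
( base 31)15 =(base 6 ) 100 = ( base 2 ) 100100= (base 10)36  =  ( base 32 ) 14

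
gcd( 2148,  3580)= 716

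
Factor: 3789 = 3^2 * 421^1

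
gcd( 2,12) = 2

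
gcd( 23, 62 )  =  1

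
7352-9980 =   -  2628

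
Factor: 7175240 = 2^3*5^1*179381^1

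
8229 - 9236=  -  1007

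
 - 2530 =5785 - 8315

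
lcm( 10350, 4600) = 41400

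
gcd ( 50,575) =25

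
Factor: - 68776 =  - 2^3*8597^1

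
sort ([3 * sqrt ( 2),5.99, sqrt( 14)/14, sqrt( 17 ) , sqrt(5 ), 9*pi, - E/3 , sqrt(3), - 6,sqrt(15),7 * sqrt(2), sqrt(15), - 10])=[ - 10,-6,-E/3,sqrt (14)/14, sqrt(3),sqrt (5 ), sqrt( 15), sqrt( 15), sqrt( 17), 3*sqrt(2), 5.99,7*sqrt (2), 9*pi]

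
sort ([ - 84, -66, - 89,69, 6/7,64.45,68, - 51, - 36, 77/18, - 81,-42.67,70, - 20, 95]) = [ - 89  , - 84,  -  81, - 66, - 51, - 42.67,-36, - 20, 6/7, 77/18 , 64.45, 68, 69,70,95] 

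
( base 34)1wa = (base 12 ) 137a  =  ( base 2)100011001110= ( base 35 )1TE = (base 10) 2254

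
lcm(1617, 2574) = 126126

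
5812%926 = 256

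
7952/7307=7952/7307 = 1.09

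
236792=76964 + 159828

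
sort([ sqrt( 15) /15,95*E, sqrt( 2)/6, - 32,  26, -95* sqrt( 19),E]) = [ - 95*sqrt( 19), - 32,sqrt (2)/6,  sqrt ( 15) /15, E,26,95*E]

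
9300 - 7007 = 2293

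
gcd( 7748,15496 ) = 7748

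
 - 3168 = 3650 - 6818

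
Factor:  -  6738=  - 2^1*3^1*1123^1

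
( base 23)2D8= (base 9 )1776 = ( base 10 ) 1365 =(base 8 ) 2525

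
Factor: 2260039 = 2260039^1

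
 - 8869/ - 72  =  8869/72 = 123.18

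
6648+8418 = 15066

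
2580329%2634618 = 2580329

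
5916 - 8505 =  - 2589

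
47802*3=143406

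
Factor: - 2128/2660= - 2^2 *5^( - 1)=- 4/5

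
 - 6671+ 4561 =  - 2110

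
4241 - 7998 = -3757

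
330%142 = 46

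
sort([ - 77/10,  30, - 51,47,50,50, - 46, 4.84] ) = [ - 51, - 46, - 77/10,4.84,30, 47 , 50, 50 ] 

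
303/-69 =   -  5+14/23 = -4.39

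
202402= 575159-372757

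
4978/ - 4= - 1245 + 1/2   =  - 1244.50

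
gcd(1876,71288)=1876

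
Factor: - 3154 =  - 2^1*19^1*83^1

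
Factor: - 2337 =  - 3^1*19^1*41^1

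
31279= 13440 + 17839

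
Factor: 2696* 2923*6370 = 2^4*5^1*7^2*13^1 * 37^1 * 79^1*337^1=50198198960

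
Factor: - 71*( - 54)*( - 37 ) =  - 2^1*3^3*37^1*71^1 = - 141858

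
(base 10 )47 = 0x2f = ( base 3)1202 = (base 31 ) 1G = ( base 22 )23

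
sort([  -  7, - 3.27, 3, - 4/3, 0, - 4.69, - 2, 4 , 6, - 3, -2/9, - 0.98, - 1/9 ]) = [ - 7, - 4.69,- 3.27,  -  3 , - 2, - 4/3, - 0.98, - 2/9,-1/9, 0,3,  4,6 ]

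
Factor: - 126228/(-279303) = 2^2*67^1*593^( - 1) = 268/593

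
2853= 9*317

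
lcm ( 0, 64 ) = 0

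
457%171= 115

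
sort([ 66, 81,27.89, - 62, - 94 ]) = [  -  94,-62,27.89,66 , 81]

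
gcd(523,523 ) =523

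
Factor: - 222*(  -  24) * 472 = 2^7*3^2 *37^1*59^1 = 2514816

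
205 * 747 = 153135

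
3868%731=213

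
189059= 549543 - 360484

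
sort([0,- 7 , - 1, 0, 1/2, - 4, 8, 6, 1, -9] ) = [-9, - 7, - 4,-1,0,  0, 1/2,1, 6, 8]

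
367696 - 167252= 200444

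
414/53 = 414/53= 7.81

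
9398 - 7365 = 2033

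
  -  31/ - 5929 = 31/5929=   0.01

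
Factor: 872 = 2^3 *109^1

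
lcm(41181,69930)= 3706290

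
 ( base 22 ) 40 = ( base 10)88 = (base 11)80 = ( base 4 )1120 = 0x58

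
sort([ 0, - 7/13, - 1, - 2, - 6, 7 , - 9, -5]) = [ - 9 , - 6, - 5, - 2 , - 1, - 7/13, 0  ,  7]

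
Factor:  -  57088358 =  - 2^1*263^1*108533^1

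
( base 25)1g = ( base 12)35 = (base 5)131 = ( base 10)41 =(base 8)51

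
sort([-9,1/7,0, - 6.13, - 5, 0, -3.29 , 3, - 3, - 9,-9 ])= [  -  9, - 9,-9, - 6.13, - 5,-3.29,  -  3, 0,  0,1/7, 3] 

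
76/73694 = 38/36847 = 0.00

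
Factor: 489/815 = 3^1*5^( - 1) = 3/5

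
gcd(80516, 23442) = 2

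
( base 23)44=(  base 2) 1100000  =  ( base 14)6C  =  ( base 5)341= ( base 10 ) 96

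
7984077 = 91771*87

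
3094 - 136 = 2958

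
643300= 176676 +466624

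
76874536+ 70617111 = 147491647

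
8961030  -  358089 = 8602941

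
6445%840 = 565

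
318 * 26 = 8268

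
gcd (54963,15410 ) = 1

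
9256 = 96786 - 87530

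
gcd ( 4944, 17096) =8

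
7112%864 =200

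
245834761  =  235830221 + 10004540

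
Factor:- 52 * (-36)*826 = 1546272=2^5*3^2 * 7^1*13^1*59^1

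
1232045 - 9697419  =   - 8465374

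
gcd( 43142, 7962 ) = 2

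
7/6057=7/6057 = 0.00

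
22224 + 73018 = 95242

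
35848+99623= 135471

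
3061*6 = 18366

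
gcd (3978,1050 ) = 6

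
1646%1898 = 1646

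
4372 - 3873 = 499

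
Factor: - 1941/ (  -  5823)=3^( - 1) = 1/3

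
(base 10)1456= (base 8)2660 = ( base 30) 1IG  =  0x5b0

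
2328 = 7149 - 4821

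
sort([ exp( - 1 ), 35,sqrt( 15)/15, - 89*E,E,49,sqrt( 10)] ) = [ - 89*E, sqrt(15) /15, exp( - 1),E, sqrt(10 ),  35,  49 ]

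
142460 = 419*340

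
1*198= 198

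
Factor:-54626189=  - 54626189^1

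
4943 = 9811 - 4868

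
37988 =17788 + 20200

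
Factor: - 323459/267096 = - 2^(-3 )*3^ (- 1 )*17^1*31^( - 1)*53^1=- 901/744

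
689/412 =1 + 277/412 = 1.67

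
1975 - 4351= - 2376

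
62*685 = 42470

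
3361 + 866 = 4227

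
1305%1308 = 1305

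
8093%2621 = 230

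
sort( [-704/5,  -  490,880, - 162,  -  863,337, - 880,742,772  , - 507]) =[ - 880, - 863,-507, - 490 ,-162, - 704/5, 337,742,772 , 880]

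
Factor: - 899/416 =-2^( - 5) * 13^( - 1)*29^1*31^1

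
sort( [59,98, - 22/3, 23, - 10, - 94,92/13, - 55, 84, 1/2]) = [ - 94, - 55,-10, - 22/3,1/2, 92/13, 23,59,84,  98]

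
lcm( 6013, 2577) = 18039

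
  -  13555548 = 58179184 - 71734732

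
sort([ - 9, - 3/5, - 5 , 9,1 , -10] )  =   [ - 10  , - 9, - 5, - 3/5, 1, 9] 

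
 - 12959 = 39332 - 52291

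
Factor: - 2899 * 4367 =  - 12659933 = - 11^1*13^1 * 223^1 *397^1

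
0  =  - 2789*0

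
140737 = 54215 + 86522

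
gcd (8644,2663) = 1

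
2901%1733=1168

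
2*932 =1864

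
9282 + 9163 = 18445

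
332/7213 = 332/7213 = 0.05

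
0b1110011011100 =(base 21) gfh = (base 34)6da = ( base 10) 7388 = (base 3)101010122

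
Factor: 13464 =2^3*3^2*11^1 * 17^1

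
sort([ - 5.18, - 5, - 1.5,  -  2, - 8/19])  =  [ - 5.18, - 5, - 2, - 1.5, - 8/19]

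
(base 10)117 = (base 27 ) 49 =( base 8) 165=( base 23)52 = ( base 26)4d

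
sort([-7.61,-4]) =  [-7.61,-4]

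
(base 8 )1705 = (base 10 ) 965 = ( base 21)23k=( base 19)2cf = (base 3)1022202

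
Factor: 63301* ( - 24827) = - 7^1*11^1 * 37^1*  61^1*9043^1=-1571573927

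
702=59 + 643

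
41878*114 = 4774092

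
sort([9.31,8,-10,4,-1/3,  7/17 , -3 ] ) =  [ - 10 , - 3,-1/3, 7/17 , 4, 8,9.31 ] 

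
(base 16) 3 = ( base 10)3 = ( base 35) 3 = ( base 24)3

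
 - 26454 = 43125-69579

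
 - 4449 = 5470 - 9919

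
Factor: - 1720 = -2^3  *  5^1*43^1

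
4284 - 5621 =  - 1337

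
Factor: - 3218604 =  - 2^2*3^1* 61^1*4397^1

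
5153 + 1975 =7128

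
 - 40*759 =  - 30360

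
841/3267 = 841/3267 =0.26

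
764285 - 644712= 119573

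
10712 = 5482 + 5230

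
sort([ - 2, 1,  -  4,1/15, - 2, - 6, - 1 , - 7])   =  [- 7, - 6, - 4,  -  2 , - 2,- 1,1/15,  1] 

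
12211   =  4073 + 8138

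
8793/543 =16 + 35/181 = 16.19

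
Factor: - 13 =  - 13^1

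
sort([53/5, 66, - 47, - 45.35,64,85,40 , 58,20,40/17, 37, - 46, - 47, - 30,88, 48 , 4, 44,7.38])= [ - 47, - 47,-46, - 45.35 , - 30,40/17,4,7.38,53/5,20,37,40,44, 48,58,64, 66,85,88 ] 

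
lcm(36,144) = 144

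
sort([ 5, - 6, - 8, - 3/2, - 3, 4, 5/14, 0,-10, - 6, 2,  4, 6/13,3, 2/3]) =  [ - 10,-8, - 6, - 6, - 3, - 3/2, 0,5/14, 6/13, 2/3 , 2, 3, 4, 4, 5] 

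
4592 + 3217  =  7809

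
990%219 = 114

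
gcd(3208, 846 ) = 2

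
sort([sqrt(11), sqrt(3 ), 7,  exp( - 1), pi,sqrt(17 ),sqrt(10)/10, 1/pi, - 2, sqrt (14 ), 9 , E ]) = [ - 2,  sqrt ( 10)/10, 1/pi, exp( - 1 ),sqrt(3), E,pi , sqrt( 11 ),sqrt ( 14),sqrt(17 ),7, 9] 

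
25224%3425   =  1249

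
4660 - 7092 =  - 2432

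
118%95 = 23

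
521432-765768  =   - 244336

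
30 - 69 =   -  39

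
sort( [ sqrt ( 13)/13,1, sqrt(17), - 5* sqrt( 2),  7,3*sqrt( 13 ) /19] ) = [  -  5*sqrt( 2 ), sqrt( 13 )/13,3 * sqrt( 13)/19,1,sqrt( 17 ),7 ] 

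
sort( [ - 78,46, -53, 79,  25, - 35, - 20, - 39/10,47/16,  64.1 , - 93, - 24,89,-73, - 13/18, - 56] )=[ - 93 , - 78,  -  73 , - 56, - 53,-35, - 24, - 20, - 39/10,-13/18, 47/16, 25,46 , 64.1,79,89]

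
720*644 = 463680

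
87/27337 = 87/27337= 0.00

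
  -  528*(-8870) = 4683360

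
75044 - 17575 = 57469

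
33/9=11/3 = 3.67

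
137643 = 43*3201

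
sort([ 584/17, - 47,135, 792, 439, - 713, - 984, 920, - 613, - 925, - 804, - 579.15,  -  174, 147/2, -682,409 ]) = [ - 984, - 925  , - 804, - 713, - 682,  -  613, - 579.15, - 174 , - 47,584/17, 147/2, 135, 409, 439, 792,  920]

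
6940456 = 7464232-523776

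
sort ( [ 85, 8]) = [8, 85]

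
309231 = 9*34359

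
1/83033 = 1/83033 = 0.00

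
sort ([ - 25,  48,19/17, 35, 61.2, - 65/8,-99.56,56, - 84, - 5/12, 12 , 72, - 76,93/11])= [ - 99.56, - 84, - 76, - 25 , - 65/8, - 5/12, 19/17, 93/11, 12,35, 48, 56, 61.2,72 ]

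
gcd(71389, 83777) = 1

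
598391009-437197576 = 161193433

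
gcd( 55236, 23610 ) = 6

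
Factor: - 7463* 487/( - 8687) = 7^( - 1 )*73^(  -  1)*439^1*487^1 = 213793/511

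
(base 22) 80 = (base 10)176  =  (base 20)8g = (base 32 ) 5g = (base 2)10110000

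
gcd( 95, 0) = 95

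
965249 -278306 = 686943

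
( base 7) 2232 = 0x327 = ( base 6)3423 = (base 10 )807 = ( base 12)573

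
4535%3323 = 1212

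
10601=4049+6552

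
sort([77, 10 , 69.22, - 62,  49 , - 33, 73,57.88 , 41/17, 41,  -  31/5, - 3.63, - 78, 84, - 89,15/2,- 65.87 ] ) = [ - 89, - 78, - 65.87, - 62, - 33, - 31/5, - 3.63 , 41/17, 15/2, 10, 41, 49, 57.88, 69.22, 73,77, 84]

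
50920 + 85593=136513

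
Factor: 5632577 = 127^1* 44351^1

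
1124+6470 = 7594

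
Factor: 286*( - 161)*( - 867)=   39921882  =  2^1*3^1*7^1 * 11^1*13^1*17^2*23^1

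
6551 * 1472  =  9643072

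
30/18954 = 5/3159 = 0.00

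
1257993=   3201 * 393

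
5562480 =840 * 6622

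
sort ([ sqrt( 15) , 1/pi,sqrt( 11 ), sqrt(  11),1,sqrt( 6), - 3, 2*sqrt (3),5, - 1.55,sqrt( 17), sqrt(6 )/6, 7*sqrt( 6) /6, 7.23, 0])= [ - 3, - 1.55, 0,1/pi, sqrt(6 ) /6, 1, sqrt(6), 7*sqrt(6)/6, sqrt ( 11 ),sqrt(11 ),2 * sqrt(3), sqrt( 15), sqrt( 17), 5,7.23]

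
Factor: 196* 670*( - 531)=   -  2^3*3^2 * 5^1*7^2*59^1*67^1 = -  69730920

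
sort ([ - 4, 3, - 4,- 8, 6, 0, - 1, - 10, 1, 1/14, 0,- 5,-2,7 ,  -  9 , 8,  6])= [ - 10,-9,-8, - 5,  -  4, - 4, - 2, - 1,0, 0,1/14,1,  3,6, 6,  7, 8]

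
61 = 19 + 42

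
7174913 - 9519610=-2344697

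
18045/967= 18045/967  =  18.66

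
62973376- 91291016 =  - 28317640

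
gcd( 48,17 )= 1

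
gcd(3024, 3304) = 56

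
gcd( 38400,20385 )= 15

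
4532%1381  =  389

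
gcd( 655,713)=1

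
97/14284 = 97/14284 = 0.01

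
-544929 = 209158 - 754087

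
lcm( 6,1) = 6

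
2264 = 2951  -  687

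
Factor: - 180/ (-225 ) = 2^2*5^( - 1)= 4/5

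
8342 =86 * 97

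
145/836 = 145/836 = 0.17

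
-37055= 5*( - 7411)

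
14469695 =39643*365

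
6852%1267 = 517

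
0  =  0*62097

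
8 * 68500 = 548000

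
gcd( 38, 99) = 1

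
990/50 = 19 + 4/5 = 19.80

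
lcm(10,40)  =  40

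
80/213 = 80/213 = 0.38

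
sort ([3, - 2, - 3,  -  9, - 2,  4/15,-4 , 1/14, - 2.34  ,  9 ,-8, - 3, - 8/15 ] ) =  [ - 9, - 8,-4,-3 , - 3, - 2.34, - 2, - 2, - 8/15,1/14, 4/15,  3, 9 ] 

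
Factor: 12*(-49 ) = -2^2*3^1*7^2 = - 588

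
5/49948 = 5/49948=0.00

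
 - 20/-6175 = 4/1235 = 0.00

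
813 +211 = 1024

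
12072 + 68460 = 80532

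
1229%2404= 1229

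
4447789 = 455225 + 3992564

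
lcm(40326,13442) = 40326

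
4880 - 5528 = - 648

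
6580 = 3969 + 2611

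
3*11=33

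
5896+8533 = 14429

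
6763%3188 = 387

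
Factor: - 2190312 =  - 2^3*3^2*29^1*1049^1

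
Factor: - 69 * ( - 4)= 2^2*3^1*23^1 = 276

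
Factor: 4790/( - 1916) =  -2^ (-1 )*5^1 = - 5/2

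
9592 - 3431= 6161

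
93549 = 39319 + 54230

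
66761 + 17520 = 84281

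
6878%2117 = 527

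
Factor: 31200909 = 3^1*10400303^1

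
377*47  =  17719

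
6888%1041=642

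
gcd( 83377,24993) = 1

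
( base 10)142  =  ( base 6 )354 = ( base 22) 6a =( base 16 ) 8e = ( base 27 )57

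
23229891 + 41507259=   64737150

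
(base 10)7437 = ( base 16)1D0D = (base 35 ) 62H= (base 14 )29D3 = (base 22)f81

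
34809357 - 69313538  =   - 34504181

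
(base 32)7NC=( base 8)17354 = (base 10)7916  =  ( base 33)78T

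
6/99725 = 6/99725 = 0.00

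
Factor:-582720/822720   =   - 607^1*857^(-1) = - 607/857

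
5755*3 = 17265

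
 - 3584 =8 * (  -  448 )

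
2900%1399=102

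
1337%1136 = 201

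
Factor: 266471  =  43^1*6197^1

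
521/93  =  5 + 56/93= 5.60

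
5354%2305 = 744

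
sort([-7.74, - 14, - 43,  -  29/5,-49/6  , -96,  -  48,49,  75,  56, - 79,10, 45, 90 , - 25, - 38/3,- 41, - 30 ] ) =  [ - 96, - 79, - 48, - 43 , - 41  , - 30, - 25, - 14, - 38/3, - 49/6, - 7.74, - 29/5,10,45,49,  56,  75,90 ] 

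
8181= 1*8181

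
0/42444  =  0 = 0.00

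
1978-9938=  - 7960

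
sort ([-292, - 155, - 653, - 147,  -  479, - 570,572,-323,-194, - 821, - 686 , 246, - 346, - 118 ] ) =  [-821, - 686 , - 653, - 570,-479,-346, - 323, - 292, - 194,-155,-147,  -  118,246 , 572 ]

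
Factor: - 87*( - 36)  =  2^2*3^3*29^1 = 3132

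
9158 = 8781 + 377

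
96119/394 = 243 + 377/394 = 243.96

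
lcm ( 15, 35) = 105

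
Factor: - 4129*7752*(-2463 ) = 2^3*3^2*17^1*19^1*821^1*4129^1 = 78835723704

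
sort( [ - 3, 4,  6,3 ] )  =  [-3, 3,4, 6]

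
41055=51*805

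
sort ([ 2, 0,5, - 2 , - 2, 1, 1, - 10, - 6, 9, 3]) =[ - 10, - 6, - 2, - 2, 0, 1,1, 2, 3, 5, 9] 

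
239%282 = 239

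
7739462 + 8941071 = 16680533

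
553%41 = 20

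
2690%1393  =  1297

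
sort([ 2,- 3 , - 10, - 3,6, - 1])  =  [ - 10, - 3, - 3, - 1 , 2,6 ]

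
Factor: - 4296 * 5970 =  - 25647120 = - 2^4*  3^2*5^1*179^1*199^1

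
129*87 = 11223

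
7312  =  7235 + 77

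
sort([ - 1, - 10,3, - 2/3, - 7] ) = [ - 10,-7, - 1 , - 2/3,  3 ]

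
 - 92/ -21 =92/21 = 4.38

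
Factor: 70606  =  2^1*43^1*821^1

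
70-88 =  - 18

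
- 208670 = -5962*35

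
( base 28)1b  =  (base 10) 39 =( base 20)1J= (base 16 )27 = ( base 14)2b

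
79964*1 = 79964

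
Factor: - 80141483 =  - 80141483^1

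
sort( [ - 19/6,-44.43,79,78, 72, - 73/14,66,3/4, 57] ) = [ - 44.43, - 73/14, - 19/6, 3/4,57,66,72 , 78, 79 ]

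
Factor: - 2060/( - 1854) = 2^1*3^ ( - 2)*5^1 = 10/9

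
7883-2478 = 5405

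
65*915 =59475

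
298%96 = 10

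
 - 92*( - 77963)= 7172596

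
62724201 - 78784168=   -  16059967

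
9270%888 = 390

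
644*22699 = 14618156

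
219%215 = 4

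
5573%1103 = 58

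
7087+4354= 11441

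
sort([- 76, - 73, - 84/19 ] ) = [ -76,  -  73,-84/19]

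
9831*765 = 7520715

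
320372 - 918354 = - 597982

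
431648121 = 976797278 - 545149157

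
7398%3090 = 1218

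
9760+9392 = 19152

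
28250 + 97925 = 126175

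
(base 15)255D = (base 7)32134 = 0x1F1B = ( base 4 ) 1330123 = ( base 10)7963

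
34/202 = 17/101 = 0.17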